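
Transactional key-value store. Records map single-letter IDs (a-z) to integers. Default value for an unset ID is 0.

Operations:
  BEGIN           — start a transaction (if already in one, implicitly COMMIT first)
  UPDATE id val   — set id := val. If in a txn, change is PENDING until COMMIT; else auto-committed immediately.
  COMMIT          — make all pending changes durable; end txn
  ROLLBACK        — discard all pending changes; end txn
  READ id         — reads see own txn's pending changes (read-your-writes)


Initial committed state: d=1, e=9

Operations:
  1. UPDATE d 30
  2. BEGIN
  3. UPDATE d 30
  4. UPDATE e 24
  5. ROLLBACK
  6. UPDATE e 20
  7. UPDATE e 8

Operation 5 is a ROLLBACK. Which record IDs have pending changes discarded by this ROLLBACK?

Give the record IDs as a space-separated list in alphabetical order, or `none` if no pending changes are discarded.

Answer: d e

Derivation:
Initial committed: {d=1, e=9}
Op 1: UPDATE d=30 (auto-commit; committed d=30)
Op 2: BEGIN: in_txn=True, pending={}
Op 3: UPDATE d=30 (pending; pending now {d=30})
Op 4: UPDATE e=24 (pending; pending now {d=30, e=24})
Op 5: ROLLBACK: discarded pending ['d', 'e']; in_txn=False
Op 6: UPDATE e=20 (auto-commit; committed e=20)
Op 7: UPDATE e=8 (auto-commit; committed e=8)
ROLLBACK at op 5 discards: ['d', 'e']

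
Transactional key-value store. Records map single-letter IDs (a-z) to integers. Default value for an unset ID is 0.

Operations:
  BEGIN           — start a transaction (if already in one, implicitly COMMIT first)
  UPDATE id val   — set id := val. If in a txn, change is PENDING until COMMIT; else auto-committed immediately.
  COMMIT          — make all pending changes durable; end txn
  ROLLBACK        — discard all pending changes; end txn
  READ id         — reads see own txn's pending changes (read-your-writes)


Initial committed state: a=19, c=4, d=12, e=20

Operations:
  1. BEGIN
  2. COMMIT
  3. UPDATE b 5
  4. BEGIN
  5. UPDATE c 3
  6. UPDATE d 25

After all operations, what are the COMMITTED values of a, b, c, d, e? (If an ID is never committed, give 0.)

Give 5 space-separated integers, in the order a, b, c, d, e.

Answer: 19 5 4 12 20

Derivation:
Initial committed: {a=19, c=4, d=12, e=20}
Op 1: BEGIN: in_txn=True, pending={}
Op 2: COMMIT: merged [] into committed; committed now {a=19, c=4, d=12, e=20}
Op 3: UPDATE b=5 (auto-commit; committed b=5)
Op 4: BEGIN: in_txn=True, pending={}
Op 5: UPDATE c=3 (pending; pending now {c=3})
Op 6: UPDATE d=25 (pending; pending now {c=3, d=25})
Final committed: {a=19, b=5, c=4, d=12, e=20}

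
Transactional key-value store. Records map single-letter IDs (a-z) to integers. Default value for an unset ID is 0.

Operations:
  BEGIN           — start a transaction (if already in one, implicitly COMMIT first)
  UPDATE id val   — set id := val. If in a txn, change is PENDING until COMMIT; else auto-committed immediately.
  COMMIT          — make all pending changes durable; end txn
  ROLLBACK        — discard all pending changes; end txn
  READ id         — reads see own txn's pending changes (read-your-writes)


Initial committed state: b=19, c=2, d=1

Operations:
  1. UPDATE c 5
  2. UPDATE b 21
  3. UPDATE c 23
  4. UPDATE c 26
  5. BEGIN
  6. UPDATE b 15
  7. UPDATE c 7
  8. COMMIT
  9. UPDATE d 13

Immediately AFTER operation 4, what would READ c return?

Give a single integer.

Answer: 26

Derivation:
Initial committed: {b=19, c=2, d=1}
Op 1: UPDATE c=5 (auto-commit; committed c=5)
Op 2: UPDATE b=21 (auto-commit; committed b=21)
Op 3: UPDATE c=23 (auto-commit; committed c=23)
Op 4: UPDATE c=26 (auto-commit; committed c=26)
After op 4: visible(c) = 26 (pending={}, committed={b=21, c=26, d=1})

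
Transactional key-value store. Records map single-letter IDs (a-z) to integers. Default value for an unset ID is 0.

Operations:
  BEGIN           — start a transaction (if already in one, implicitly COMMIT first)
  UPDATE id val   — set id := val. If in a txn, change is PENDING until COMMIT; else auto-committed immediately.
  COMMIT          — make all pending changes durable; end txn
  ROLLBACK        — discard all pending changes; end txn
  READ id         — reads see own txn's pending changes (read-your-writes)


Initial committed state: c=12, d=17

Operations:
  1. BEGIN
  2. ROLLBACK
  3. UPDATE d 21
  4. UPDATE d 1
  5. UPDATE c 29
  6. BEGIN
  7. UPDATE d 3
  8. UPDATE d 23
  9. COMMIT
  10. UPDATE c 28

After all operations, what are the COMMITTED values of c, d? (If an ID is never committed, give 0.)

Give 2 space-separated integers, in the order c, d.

Initial committed: {c=12, d=17}
Op 1: BEGIN: in_txn=True, pending={}
Op 2: ROLLBACK: discarded pending []; in_txn=False
Op 3: UPDATE d=21 (auto-commit; committed d=21)
Op 4: UPDATE d=1 (auto-commit; committed d=1)
Op 5: UPDATE c=29 (auto-commit; committed c=29)
Op 6: BEGIN: in_txn=True, pending={}
Op 7: UPDATE d=3 (pending; pending now {d=3})
Op 8: UPDATE d=23 (pending; pending now {d=23})
Op 9: COMMIT: merged ['d'] into committed; committed now {c=29, d=23}
Op 10: UPDATE c=28 (auto-commit; committed c=28)
Final committed: {c=28, d=23}

Answer: 28 23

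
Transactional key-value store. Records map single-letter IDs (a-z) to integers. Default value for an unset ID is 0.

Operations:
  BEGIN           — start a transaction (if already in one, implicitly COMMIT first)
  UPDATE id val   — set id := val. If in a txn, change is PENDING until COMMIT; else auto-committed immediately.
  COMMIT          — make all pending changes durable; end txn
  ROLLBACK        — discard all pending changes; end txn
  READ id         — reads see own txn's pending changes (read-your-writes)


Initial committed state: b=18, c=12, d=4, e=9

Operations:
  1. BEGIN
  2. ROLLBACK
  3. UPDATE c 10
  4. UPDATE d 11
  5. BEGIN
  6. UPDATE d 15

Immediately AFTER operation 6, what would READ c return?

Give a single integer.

Initial committed: {b=18, c=12, d=4, e=9}
Op 1: BEGIN: in_txn=True, pending={}
Op 2: ROLLBACK: discarded pending []; in_txn=False
Op 3: UPDATE c=10 (auto-commit; committed c=10)
Op 4: UPDATE d=11 (auto-commit; committed d=11)
Op 5: BEGIN: in_txn=True, pending={}
Op 6: UPDATE d=15 (pending; pending now {d=15})
After op 6: visible(c) = 10 (pending={d=15}, committed={b=18, c=10, d=11, e=9})

Answer: 10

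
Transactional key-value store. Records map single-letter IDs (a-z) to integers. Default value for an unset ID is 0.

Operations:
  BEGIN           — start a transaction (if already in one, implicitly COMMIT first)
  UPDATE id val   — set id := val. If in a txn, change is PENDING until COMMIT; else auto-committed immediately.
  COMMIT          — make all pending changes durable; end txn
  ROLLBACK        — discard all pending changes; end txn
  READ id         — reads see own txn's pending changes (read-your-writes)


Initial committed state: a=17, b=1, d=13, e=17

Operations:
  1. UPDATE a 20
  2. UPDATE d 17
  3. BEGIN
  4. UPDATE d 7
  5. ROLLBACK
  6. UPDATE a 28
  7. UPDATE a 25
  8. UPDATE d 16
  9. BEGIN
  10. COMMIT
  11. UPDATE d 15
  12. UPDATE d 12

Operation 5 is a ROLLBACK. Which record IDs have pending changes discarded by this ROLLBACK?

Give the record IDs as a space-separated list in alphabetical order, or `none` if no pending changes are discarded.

Initial committed: {a=17, b=1, d=13, e=17}
Op 1: UPDATE a=20 (auto-commit; committed a=20)
Op 2: UPDATE d=17 (auto-commit; committed d=17)
Op 3: BEGIN: in_txn=True, pending={}
Op 4: UPDATE d=7 (pending; pending now {d=7})
Op 5: ROLLBACK: discarded pending ['d']; in_txn=False
Op 6: UPDATE a=28 (auto-commit; committed a=28)
Op 7: UPDATE a=25 (auto-commit; committed a=25)
Op 8: UPDATE d=16 (auto-commit; committed d=16)
Op 9: BEGIN: in_txn=True, pending={}
Op 10: COMMIT: merged [] into committed; committed now {a=25, b=1, d=16, e=17}
Op 11: UPDATE d=15 (auto-commit; committed d=15)
Op 12: UPDATE d=12 (auto-commit; committed d=12)
ROLLBACK at op 5 discards: ['d']

Answer: d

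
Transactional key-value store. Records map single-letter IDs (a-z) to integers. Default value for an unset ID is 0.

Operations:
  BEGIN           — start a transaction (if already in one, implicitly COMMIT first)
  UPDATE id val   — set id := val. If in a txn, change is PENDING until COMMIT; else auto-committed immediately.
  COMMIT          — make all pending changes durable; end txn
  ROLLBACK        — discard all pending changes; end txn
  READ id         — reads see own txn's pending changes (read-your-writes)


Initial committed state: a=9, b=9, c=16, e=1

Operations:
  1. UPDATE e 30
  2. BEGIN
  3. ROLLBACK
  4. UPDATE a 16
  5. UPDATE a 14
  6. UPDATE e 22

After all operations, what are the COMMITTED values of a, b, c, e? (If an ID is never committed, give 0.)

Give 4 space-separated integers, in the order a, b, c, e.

Answer: 14 9 16 22

Derivation:
Initial committed: {a=9, b=9, c=16, e=1}
Op 1: UPDATE e=30 (auto-commit; committed e=30)
Op 2: BEGIN: in_txn=True, pending={}
Op 3: ROLLBACK: discarded pending []; in_txn=False
Op 4: UPDATE a=16 (auto-commit; committed a=16)
Op 5: UPDATE a=14 (auto-commit; committed a=14)
Op 6: UPDATE e=22 (auto-commit; committed e=22)
Final committed: {a=14, b=9, c=16, e=22}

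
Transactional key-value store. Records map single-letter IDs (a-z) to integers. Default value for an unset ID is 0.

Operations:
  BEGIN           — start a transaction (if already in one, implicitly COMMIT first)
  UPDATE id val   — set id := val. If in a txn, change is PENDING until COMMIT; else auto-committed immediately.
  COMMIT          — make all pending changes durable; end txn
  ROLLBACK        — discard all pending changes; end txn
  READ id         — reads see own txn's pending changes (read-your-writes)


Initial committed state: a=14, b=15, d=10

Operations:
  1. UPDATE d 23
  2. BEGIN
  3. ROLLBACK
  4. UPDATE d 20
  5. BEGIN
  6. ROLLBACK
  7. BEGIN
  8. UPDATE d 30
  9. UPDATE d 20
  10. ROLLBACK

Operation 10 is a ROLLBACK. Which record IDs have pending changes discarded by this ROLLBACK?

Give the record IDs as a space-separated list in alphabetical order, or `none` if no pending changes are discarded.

Answer: d

Derivation:
Initial committed: {a=14, b=15, d=10}
Op 1: UPDATE d=23 (auto-commit; committed d=23)
Op 2: BEGIN: in_txn=True, pending={}
Op 3: ROLLBACK: discarded pending []; in_txn=False
Op 4: UPDATE d=20 (auto-commit; committed d=20)
Op 5: BEGIN: in_txn=True, pending={}
Op 6: ROLLBACK: discarded pending []; in_txn=False
Op 7: BEGIN: in_txn=True, pending={}
Op 8: UPDATE d=30 (pending; pending now {d=30})
Op 9: UPDATE d=20 (pending; pending now {d=20})
Op 10: ROLLBACK: discarded pending ['d']; in_txn=False
ROLLBACK at op 10 discards: ['d']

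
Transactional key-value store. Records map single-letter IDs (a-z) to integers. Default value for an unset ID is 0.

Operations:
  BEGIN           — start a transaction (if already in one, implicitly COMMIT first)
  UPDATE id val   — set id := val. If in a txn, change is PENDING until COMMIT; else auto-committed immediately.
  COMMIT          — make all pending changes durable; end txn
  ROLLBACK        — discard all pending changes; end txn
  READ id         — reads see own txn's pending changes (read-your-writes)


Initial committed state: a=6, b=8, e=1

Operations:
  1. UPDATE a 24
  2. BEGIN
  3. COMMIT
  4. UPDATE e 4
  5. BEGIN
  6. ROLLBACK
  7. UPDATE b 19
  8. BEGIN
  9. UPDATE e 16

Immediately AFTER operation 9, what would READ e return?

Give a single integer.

Initial committed: {a=6, b=8, e=1}
Op 1: UPDATE a=24 (auto-commit; committed a=24)
Op 2: BEGIN: in_txn=True, pending={}
Op 3: COMMIT: merged [] into committed; committed now {a=24, b=8, e=1}
Op 4: UPDATE e=4 (auto-commit; committed e=4)
Op 5: BEGIN: in_txn=True, pending={}
Op 6: ROLLBACK: discarded pending []; in_txn=False
Op 7: UPDATE b=19 (auto-commit; committed b=19)
Op 8: BEGIN: in_txn=True, pending={}
Op 9: UPDATE e=16 (pending; pending now {e=16})
After op 9: visible(e) = 16 (pending={e=16}, committed={a=24, b=19, e=4})

Answer: 16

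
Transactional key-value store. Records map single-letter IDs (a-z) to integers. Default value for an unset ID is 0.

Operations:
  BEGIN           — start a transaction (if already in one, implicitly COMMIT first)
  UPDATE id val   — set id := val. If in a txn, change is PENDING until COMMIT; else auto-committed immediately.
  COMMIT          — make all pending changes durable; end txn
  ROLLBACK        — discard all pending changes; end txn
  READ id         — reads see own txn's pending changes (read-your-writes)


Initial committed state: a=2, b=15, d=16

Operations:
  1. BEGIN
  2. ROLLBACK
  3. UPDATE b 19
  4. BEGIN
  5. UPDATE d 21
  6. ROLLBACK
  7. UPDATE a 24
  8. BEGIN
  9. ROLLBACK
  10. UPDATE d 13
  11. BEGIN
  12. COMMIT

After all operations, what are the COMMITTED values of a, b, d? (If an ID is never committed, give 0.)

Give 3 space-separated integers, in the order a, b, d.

Initial committed: {a=2, b=15, d=16}
Op 1: BEGIN: in_txn=True, pending={}
Op 2: ROLLBACK: discarded pending []; in_txn=False
Op 3: UPDATE b=19 (auto-commit; committed b=19)
Op 4: BEGIN: in_txn=True, pending={}
Op 5: UPDATE d=21 (pending; pending now {d=21})
Op 6: ROLLBACK: discarded pending ['d']; in_txn=False
Op 7: UPDATE a=24 (auto-commit; committed a=24)
Op 8: BEGIN: in_txn=True, pending={}
Op 9: ROLLBACK: discarded pending []; in_txn=False
Op 10: UPDATE d=13 (auto-commit; committed d=13)
Op 11: BEGIN: in_txn=True, pending={}
Op 12: COMMIT: merged [] into committed; committed now {a=24, b=19, d=13}
Final committed: {a=24, b=19, d=13}

Answer: 24 19 13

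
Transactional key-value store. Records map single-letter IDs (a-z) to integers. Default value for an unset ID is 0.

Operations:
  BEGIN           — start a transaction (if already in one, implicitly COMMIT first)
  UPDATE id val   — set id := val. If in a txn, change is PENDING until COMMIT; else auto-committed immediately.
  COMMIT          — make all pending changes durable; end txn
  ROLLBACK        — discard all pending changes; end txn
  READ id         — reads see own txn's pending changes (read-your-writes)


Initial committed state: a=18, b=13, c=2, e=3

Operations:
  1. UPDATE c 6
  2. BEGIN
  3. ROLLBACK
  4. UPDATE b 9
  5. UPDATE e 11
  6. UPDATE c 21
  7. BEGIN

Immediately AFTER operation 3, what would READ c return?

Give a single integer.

Answer: 6

Derivation:
Initial committed: {a=18, b=13, c=2, e=3}
Op 1: UPDATE c=6 (auto-commit; committed c=6)
Op 2: BEGIN: in_txn=True, pending={}
Op 3: ROLLBACK: discarded pending []; in_txn=False
After op 3: visible(c) = 6 (pending={}, committed={a=18, b=13, c=6, e=3})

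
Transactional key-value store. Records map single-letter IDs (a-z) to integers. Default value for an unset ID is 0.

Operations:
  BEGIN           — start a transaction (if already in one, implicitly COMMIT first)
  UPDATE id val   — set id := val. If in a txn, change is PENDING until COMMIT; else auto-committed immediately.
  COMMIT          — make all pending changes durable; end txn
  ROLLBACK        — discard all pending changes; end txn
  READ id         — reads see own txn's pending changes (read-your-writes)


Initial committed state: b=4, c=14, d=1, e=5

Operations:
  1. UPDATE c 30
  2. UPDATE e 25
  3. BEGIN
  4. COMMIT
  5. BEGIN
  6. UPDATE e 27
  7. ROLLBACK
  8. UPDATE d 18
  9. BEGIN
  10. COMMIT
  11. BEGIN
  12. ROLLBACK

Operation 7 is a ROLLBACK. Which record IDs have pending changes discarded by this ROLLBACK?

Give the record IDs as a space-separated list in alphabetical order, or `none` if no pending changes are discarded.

Answer: e

Derivation:
Initial committed: {b=4, c=14, d=1, e=5}
Op 1: UPDATE c=30 (auto-commit; committed c=30)
Op 2: UPDATE e=25 (auto-commit; committed e=25)
Op 3: BEGIN: in_txn=True, pending={}
Op 4: COMMIT: merged [] into committed; committed now {b=4, c=30, d=1, e=25}
Op 5: BEGIN: in_txn=True, pending={}
Op 6: UPDATE e=27 (pending; pending now {e=27})
Op 7: ROLLBACK: discarded pending ['e']; in_txn=False
Op 8: UPDATE d=18 (auto-commit; committed d=18)
Op 9: BEGIN: in_txn=True, pending={}
Op 10: COMMIT: merged [] into committed; committed now {b=4, c=30, d=18, e=25}
Op 11: BEGIN: in_txn=True, pending={}
Op 12: ROLLBACK: discarded pending []; in_txn=False
ROLLBACK at op 7 discards: ['e']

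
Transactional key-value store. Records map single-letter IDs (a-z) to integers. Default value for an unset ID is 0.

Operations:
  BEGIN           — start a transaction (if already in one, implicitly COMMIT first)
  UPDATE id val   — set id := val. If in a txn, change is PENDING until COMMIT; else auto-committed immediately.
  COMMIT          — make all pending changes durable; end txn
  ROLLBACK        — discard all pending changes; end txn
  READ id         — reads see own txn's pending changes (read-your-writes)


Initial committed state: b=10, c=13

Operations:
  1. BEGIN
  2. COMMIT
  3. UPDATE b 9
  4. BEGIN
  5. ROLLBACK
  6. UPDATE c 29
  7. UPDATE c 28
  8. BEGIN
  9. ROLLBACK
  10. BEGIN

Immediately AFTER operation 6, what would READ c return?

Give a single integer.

Initial committed: {b=10, c=13}
Op 1: BEGIN: in_txn=True, pending={}
Op 2: COMMIT: merged [] into committed; committed now {b=10, c=13}
Op 3: UPDATE b=9 (auto-commit; committed b=9)
Op 4: BEGIN: in_txn=True, pending={}
Op 5: ROLLBACK: discarded pending []; in_txn=False
Op 6: UPDATE c=29 (auto-commit; committed c=29)
After op 6: visible(c) = 29 (pending={}, committed={b=9, c=29})

Answer: 29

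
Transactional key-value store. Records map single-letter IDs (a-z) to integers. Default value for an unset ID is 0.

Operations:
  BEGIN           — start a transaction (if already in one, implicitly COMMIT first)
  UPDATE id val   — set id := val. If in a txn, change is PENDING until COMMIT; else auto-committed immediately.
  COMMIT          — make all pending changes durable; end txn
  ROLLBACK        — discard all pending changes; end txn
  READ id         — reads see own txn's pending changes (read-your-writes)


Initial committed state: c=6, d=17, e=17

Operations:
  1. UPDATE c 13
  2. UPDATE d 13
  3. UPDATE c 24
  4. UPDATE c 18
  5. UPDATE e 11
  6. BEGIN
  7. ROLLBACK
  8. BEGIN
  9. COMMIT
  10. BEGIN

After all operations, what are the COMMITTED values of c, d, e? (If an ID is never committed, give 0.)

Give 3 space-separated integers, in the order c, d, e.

Answer: 18 13 11

Derivation:
Initial committed: {c=6, d=17, e=17}
Op 1: UPDATE c=13 (auto-commit; committed c=13)
Op 2: UPDATE d=13 (auto-commit; committed d=13)
Op 3: UPDATE c=24 (auto-commit; committed c=24)
Op 4: UPDATE c=18 (auto-commit; committed c=18)
Op 5: UPDATE e=11 (auto-commit; committed e=11)
Op 6: BEGIN: in_txn=True, pending={}
Op 7: ROLLBACK: discarded pending []; in_txn=False
Op 8: BEGIN: in_txn=True, pending={}
Op 9: COMMIT: merged [] into committed; committed now {c=18, d=13, e=11}
Op 10: BEGIN: in_txn=True, pending={}
Final committed: {c=18, d=13, e=11}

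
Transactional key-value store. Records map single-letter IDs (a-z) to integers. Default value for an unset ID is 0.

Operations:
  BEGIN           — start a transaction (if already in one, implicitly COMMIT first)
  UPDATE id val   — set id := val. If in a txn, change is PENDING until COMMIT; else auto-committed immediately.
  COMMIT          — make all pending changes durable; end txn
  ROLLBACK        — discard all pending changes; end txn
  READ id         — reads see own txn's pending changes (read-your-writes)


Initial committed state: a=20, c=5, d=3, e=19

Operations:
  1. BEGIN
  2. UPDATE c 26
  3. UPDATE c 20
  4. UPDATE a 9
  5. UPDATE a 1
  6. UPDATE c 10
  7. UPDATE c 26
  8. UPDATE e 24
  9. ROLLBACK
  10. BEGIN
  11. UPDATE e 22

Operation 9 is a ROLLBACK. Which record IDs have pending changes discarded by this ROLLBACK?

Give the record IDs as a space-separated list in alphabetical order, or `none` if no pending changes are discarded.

Initial committed: {a=20, c=5, d=3, e=19}
Op 1: BEGIN: in_txn=True, pending={}
Op 2: UPDATE c=26 (pending; pending now {c=26})
Op 3: UPDATE c=20 (pending; pending now {c=20})
Op 4: UPDATE a=9 (pending; pending now {a=9, c=20})
Op 5: UPDATE a=1 (pending; pending now {a=1, c=20})
Op 6: UPDATE c=10 (pending; pending now {a=1, c=10})
Op 7: UPDATE c=26 (pending; pending now {a=1, c=26})
Op 8: UPDATE e=24 (pending; pending now {a=1, c=26, e=24})
Op 9: ROLLBACK: discarded pending ['a', 'c', 'e']; in_txn=False
Op 10: BEGIN: in_txn=True, pending={}
Op 11: UPDATE e=22 (pending; pending now {e=22})
ROLLBACK at op 9 discards: ['a', 'c', 'e']

Answer: a c e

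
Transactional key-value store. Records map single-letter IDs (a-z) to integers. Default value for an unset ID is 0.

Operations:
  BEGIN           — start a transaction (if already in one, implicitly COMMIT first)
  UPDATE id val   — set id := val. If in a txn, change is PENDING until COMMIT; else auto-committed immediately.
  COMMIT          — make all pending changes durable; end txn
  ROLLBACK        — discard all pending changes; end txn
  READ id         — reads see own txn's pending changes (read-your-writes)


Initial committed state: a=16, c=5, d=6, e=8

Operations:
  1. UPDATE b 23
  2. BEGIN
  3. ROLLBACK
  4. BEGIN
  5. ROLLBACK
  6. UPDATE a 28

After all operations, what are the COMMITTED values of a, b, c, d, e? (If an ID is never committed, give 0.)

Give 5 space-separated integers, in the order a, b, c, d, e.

Initial committed: {a=16, c=5, d=6, e=8}
Op 1: UPDATE b=23 (auto-commit; committed b=23)
Op 2: BEGIN: in_txn=True, pending={}
Op 3: ROLLBACK: discarded pending []; in_txn=False
Op 4: BEGIN: in_txn=True, pending={}
Op 5: ROLLBACK: discarded pending []; in_txn=False
Op 6: UPDATE a=28 (auto-commit; committed a=28)
Final committed: {a=28, b=23, c=5, d=6, e=8}

Answer: 28 23 5 6 8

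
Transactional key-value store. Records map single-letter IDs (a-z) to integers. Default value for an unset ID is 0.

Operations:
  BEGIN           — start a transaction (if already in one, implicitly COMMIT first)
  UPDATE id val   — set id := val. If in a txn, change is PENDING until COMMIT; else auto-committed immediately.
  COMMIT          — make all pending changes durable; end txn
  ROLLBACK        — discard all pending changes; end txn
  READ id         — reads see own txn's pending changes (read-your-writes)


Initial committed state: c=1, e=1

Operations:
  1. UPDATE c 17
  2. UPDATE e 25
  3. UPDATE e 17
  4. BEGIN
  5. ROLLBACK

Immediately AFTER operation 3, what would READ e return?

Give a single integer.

Answer: 17

Derivation:
Initial committed: {c=1, e=1}
Op 1: UPDATE c=17 (auto-commit; committed c=17)
Op 2: UPDATE e=25 (auto-commit; committed e=25)
Op 3: UPDATE e=17 (auto-commit; committed e=17)
After op 3: visible(e) = 17 (pending={}, committed={c=17, e=17})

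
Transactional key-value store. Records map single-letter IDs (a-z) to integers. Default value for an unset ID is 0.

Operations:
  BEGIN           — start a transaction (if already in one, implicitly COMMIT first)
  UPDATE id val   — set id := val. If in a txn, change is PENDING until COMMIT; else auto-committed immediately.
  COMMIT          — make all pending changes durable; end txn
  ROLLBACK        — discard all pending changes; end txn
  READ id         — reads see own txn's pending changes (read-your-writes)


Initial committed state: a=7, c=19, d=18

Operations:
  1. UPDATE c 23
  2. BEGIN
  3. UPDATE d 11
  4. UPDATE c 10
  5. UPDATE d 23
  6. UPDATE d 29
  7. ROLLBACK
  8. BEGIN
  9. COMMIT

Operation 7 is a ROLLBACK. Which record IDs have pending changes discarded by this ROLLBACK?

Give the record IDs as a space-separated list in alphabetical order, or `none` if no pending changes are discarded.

Initial committed: {a=7, c=19, d=18}
Op 1: UPDATE c=23 (auto-commit; committed c=23)
Op 2: BEGIN: in_txn=True, pending={}
Op 3: UPDATE d=11 (pending; pending now {d=11})
Op 4: UPDATE c=10 (pending; pending now {c=10, d=11})
Op 5: UPDATE d=23 (pending; pending now {c=10, d=23})
Op 6: UPDATE d=29 (pending; pending now {c=10, d=29})
Op 7: ROLLBACK: discarded pending ['c', 'd']; in_txn=False
Op 8: BEGIN: in_txn=True, pending={}
Op 9: COMMIT: merged [] into committed; committed now {a=7, c=23, d=18}
ROLLBACK at op 7 discards: ['c', 'd']

Answer: c d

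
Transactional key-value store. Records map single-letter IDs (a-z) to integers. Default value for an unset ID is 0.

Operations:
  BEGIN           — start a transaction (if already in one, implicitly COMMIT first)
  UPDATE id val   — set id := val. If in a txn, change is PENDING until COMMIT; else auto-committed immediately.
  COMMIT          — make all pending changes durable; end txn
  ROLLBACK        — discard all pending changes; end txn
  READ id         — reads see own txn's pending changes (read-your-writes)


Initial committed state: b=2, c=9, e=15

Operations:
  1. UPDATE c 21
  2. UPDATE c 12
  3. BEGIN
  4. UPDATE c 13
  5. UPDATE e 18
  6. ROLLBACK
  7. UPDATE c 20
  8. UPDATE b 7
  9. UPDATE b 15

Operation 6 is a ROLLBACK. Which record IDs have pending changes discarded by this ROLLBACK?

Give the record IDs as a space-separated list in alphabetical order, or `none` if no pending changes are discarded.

Answer: c e

Derivation:
Initial committed: {b=2, c=9, e=15}
Op 1: UPDATE c=21 (auto-commit; committed c=21)
Op 2: UPDATE c=12 (auto-commit; committed c=12)
Op 3: BEGIN: in_txn=True, pending={}
Op 4: UPDATE c=13 (pending; pending now {c=13})
Op 5: UPDATE e=18 (pending; pending now {c=13, e=18})
Op 6: ROLLBACK: discarded pending ['c', 'e']; in_txn=False
Op 7: UPDATE c=20 (auto-commit; committed c=20)
Op 8: UPDATE b=7 (auto-commit; committed b=7)
Op 9: UPDATE b=15 (auto-commit; committed b=15)
ROLLBACK at op 6 discards: ['c', 'e']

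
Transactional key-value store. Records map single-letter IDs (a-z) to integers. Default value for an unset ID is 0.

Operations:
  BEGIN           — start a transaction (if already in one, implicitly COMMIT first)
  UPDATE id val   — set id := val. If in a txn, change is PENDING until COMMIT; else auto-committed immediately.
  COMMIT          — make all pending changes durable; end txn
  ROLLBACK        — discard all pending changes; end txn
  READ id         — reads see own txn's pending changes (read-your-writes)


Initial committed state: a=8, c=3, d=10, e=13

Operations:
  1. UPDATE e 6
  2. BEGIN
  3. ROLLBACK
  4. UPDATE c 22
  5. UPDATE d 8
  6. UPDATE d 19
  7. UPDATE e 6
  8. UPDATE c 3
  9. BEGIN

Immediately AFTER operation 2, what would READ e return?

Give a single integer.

Initial committed: {a=8, c=3, d=10, e=13}
Op 1: UPDATE e=6 (auto-commit; committed e=6)
Op 2: BEGIN: in_txn=True, pending={}
After op 2: visible(e) = 6 (pending={}, committed={a=8, c=3, d=10, e=6})

Answer: 6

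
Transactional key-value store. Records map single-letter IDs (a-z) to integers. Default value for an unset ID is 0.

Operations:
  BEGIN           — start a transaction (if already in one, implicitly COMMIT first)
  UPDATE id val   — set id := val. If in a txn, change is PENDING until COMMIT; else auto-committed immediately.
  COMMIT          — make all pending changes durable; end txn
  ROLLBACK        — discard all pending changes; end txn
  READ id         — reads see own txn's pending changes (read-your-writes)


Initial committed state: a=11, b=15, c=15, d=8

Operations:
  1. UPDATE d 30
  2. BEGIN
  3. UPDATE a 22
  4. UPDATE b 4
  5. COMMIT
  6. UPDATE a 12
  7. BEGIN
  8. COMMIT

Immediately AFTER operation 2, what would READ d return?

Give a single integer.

Initial committed: {a=11, b=15, c=15, d=8}
Op 1: UPDATE d=30 (auto-commit; committed d=30)
Op 2: BEGIN: in_txn=True, pending={}
After op 2: visible(d) = 30 (pending={}, committed={a=11, b=15, c=15, d=30})

Answer: 30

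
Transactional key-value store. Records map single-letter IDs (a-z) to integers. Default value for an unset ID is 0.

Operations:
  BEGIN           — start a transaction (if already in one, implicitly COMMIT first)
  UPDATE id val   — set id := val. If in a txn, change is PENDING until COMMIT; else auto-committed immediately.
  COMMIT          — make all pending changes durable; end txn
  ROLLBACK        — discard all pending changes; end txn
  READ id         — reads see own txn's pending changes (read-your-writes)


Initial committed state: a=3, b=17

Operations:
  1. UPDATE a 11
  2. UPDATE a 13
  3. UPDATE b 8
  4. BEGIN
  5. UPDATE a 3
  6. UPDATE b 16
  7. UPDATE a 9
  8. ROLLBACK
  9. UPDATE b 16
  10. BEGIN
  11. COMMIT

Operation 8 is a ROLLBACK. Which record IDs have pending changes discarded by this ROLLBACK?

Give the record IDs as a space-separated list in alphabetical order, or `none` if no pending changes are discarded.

Answer: a b

Derivation:
Initial committed: {a=3, b=17}
Op 1: UPDATE a=11 (auto-commit; committed a=11)
Op 2: UPDATE a=13 (auto-commit; committed a=13)
Op 3: UPDATE b=8 (auto-commit; committed b=8)
Op 4: BEGIN: in_txn=True, pending={}
Op 5: UPDATE a=3 (pending; pending now {a=3})
Op 6: UPDATE b=16 (pending; pending now {a=3, b=16})
Op 7: UPDATE a=9 (pending; pending now {a=9, b=16})
Op 8: ROLLBACK: discarded pending ['a', 'b']; in_txn=False
Op 9: UPDATE b=16 (auto-commit; committed b=16)
Op 10: BEGIN: in_txn=True, pending={}
Op 11: COMMIT: merged [] into committed; committed now {a=13, b=16}
ROLLBACK at op 8 discards: ['a', 'b']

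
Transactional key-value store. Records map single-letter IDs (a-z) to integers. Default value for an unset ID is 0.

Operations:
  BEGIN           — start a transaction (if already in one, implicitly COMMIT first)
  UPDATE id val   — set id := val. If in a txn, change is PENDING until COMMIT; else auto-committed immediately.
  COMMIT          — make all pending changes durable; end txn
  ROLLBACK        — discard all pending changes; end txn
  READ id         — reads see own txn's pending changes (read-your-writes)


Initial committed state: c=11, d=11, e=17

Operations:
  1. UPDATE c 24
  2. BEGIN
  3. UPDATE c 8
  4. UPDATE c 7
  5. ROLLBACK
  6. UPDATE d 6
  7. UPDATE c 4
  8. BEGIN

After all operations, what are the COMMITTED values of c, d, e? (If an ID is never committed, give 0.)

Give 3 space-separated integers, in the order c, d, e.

Answer: 4 6 17

Derivation:
Initial committed: {c=11, d=11, e=17}
Op 1: UPDATE c=24 (auto-commit; committed c=24)
Op 2: BEGIN: in_txn=True, pending={}
Op 3: UPDATE c=8 (pending; pending now {c=8})
Op 4: UPDATE c=7 (pending; pending now {c=7})
Op 5: ROLLBACK: discarded pending ['c']; in_txn=False
Op 6: UPDATE d=6 (auto-commit; committed d=6)
Op 7: UPDATE c=4 (auto-commit; committed c=4)
Op 8: BEGIN: in_txn=True, pending={}
Final committed: {c=4, d=6, e=17}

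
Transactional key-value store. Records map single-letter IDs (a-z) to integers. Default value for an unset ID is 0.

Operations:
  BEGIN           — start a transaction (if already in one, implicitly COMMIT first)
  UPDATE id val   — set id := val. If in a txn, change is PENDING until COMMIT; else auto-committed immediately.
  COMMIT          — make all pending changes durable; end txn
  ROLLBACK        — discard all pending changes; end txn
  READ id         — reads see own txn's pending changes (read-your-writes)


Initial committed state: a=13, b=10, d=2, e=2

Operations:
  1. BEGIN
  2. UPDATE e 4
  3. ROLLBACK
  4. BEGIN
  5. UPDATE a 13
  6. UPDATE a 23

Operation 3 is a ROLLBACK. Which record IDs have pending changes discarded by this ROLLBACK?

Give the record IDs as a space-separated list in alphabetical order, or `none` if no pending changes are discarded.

Initial committed: {a=13, b=10, d=2, e=2}
Op 1: BEGIN: in_txn=True, pending={}
Op 2: UPDATE e=4 (pending; pending now {e=4})
Op 3: ROLLBACK: discarded pending ['e']; in_txn=False
Op 4: BEGIN: in_txn=True, pending={}
Op 5: UPDATE a=13 (pending; pending now {a=13})
Op 6: UPDATE a=23 (pending; pending now {a=23})
ROLLBACK at op 3 discards: ['e']

Answer: e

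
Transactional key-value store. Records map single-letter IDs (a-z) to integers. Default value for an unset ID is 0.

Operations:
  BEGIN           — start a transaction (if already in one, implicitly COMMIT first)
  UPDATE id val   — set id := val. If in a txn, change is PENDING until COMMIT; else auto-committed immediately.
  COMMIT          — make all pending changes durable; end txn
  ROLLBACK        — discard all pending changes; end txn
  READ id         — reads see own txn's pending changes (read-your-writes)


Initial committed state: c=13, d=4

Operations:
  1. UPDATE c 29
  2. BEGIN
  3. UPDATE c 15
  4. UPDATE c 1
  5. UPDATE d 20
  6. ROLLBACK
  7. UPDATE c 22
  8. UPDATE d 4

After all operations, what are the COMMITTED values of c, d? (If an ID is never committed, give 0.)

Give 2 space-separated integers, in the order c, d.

Initial committed: {c=13, d=4}
Op 1: UPDATE c=29 (auto-commit; committed c=29)
Op 2: BEGIN: in_txn=True, pending={}
Op 3: UPDATE c=15 (pending; pending now {c=15})
Op 4: UPDATE c=1 (pending; pending now {c=1})
Op 5: UPDATE d=20 (pending; pending now {c=1, d=20})
Op 6: ROLLBACK: discarded pending ['c', 'd']; in_txn=False
Op 7: UPDATE c=22 (auto-commit; committed c=22)
Op 8: UPDATE d=4 (auto-commit; committed d=4)
Final committed: {c=22, d=4}

Answer: 22 4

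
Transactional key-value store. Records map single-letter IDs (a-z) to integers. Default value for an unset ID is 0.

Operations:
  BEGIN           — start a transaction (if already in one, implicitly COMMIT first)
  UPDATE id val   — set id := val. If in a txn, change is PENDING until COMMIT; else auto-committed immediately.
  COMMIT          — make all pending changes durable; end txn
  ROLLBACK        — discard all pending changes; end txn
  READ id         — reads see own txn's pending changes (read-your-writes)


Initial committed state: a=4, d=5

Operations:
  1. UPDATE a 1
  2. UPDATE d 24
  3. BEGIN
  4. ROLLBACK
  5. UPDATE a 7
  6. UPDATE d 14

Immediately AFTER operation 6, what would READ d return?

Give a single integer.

Initial committed: {a=4, d=5}
Op 1: UPDATE a=1 (auto-commit; committed a=1)
Op 2: UPDATE d=24 (auto-commit; committed d=24)
Op 3: BEGIN: in_txn=True, pending={}
Op 4: ROLLBACK: discarded pending []; in_txn=False
Op 5: UPDATE a=7 (auto-commit; committed a=7)
Op 6: UPDATE d=14 (auto-commit; committed d=14)
After op 6: visible(d) = 14 (pending={}, committed={a=7, d=14})

Answer: 14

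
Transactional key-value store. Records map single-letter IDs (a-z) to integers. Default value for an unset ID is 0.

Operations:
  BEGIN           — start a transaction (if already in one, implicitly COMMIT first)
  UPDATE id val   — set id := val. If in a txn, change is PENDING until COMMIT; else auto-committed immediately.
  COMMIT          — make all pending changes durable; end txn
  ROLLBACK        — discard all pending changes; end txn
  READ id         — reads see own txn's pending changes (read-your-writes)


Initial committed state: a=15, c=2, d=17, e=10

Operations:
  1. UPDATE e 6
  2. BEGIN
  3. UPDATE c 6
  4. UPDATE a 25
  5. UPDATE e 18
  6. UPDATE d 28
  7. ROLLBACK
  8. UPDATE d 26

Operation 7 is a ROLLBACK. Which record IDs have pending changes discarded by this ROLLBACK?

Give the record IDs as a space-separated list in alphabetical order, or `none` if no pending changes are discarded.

Initial committed: {a=15, c=2, d=17, e=10}
Op 1: UPDATE e=6 (auto-commit; committed e=6)
Op 2: BEGIN: in_txn=True, pending={}
Op 3: UPDATE c=6 (pending; pending now {c=6})
Op 4: UPDATE a=25 (pending; pending now {a=25, c=6})
Op 5: UPDATE e=18 (pending; pending now {a=25, c=6, e=18})
Op 6: UPDATE d=28 (pending; pending now {a=25, c=6, d=28, e=18})
Op 7: ROLLBACK: discarded pending ['a', 'c', 'd', 'e']; in_txn=False
Op 8: UPDATE d=26 (auto-commit; committed d=26)
ROLLBACK at op 7 discards: ['a', 'c', 'd', 'e']

Answer: a c d e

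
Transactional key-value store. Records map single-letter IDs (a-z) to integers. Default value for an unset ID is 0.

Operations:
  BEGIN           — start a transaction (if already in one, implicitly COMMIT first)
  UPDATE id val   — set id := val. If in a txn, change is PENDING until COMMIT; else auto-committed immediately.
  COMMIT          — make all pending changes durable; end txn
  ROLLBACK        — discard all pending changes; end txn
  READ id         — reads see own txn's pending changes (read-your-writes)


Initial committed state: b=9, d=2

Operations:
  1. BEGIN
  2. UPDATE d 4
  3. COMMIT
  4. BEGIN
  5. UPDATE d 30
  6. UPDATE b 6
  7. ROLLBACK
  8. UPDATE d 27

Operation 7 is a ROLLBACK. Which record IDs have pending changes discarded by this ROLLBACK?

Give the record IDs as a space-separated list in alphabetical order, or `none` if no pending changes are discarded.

Initial committed: {b=9, d=2}
Op 1: BEGIN: in_txn=True, pending={}
Op 2: UPDATE d=4 (pending; pending now {d=4})
Op 3: COMMIT: merged ['d'] into committed; committed now {b=9, d=4}
Op 4: BEGIN: in_txn=True, pending={}
Op 5: UPDATE d=30 (pending; pending now {d=30})
Op 6: UPDATE b=6 (pending; pending now {b=6, d=30})
Op 7: ROLLBACK: discarded pending ['b', 'd']; in_txn=False
Op 8: UPDATE d=27 (auto-commit; committed d=27)
ROLLBACK at op 7 discards: ['b', 'd']

Answer: b d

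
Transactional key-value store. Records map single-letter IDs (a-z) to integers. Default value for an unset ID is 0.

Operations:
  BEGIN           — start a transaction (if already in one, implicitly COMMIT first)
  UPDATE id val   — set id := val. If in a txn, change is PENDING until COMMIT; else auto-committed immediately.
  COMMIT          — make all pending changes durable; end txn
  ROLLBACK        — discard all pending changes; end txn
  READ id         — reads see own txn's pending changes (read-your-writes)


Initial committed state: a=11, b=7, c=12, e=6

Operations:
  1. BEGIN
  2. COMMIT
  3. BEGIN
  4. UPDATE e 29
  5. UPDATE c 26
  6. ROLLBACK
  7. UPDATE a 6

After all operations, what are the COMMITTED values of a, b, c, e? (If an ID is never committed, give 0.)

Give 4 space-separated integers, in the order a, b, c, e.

Answer: 6 7 12 6

Derivation:
Initial committed: {a=11, b=7, c=12, e=6}
Op 1: BEGIN: in_txn=True, pending={}
Op 2: COMMIT: merged [] into committed; committed now {a=11, b=7, c=12, e=6}
Op 3: BEGIN: in_txn=True, pending={}
Op 4: UPDATE e=29 (pending; pending now {e=29})
Op 5: UPDATE c=26 (pending; pending now {c=26, e=29})
Op 6: ROLLBACK: discarded pending ['c', 'e']; in_txn=False
Op 7: UPDATE a=6 (auto-commit; committed a=6)
Final committed: {a=6, b=7, c=12, e=6}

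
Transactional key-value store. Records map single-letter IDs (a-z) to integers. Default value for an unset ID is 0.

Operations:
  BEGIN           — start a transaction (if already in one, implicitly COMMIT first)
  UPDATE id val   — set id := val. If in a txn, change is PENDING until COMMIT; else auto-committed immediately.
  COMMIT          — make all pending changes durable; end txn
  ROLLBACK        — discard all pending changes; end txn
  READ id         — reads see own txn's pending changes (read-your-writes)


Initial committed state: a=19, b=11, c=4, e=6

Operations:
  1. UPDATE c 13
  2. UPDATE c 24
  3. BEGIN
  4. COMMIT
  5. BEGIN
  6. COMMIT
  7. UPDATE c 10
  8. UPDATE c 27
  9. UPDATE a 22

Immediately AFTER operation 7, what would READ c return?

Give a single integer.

Answer: 10

Derivation:
Initial committed: {a=19, b=11, c=4, e=6}
Op 1: UPDATE c=13 (auto-commit; committed c=13)
Op 2: UPDATE c=24 (auto-commit; committed c=24)
Op 3: BEGIN: in_txn=True, pending={}
Op 4: COMMIT: merged [] into committed; committed now {a=19, b=11, c=24, e=6}
Op 5: BEGIN: in_txn=True, pending={}
Op 6: COMMIT: merged [] into committed; committed now {a=19, b=11, c=24, e=6}
Op 7: UPDATE c=10 (auto-commit; committed c=10)
After op 7: visible(c) = 10 (pending={}, committed={a=19, b=11, c=10, e=6})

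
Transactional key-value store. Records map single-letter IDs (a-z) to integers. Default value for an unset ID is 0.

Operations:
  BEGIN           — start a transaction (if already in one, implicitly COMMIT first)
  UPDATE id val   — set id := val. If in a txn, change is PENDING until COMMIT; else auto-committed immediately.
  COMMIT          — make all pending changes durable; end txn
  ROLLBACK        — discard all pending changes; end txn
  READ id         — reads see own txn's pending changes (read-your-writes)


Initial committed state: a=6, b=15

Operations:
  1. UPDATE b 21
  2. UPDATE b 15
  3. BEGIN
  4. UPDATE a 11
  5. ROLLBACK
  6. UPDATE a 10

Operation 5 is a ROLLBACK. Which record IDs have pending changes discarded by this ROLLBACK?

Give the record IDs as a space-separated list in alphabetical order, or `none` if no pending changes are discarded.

Answer: a

Derivation:
Initial committed: {a=6, b=15}
Op 1: UPDATE b=21 (auto-commit; committed b=21)
Op 2: UPDATE b=15 (auto-commit; committed b=15)
Op 3: BEGIN: in_txn=True, pending={}
Op 4: UPDATE a=11 (pending; pending now {a=11})
Op 5: ROLLBACK: discarded pending ['a']; in_txn=False
Op 6: UPDATE a=10 (auto-commit; committed a=10)
ROLLBACK at op 5 discards: ['a']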